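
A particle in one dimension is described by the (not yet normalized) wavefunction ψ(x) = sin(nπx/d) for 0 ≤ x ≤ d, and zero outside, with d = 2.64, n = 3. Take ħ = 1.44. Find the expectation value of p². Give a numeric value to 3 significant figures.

p² ψ = −ħ² d²ψ/dx²; ⟨p²⟩ = −ħ² ∫ ψ*·ψ'' dx / ∫|ψ|² dx.
d/dx sin(nπx/d) = (nπ/d)·cos(nπx/d) and d²/dx² sin(nπx/d) = −(nπ/d)²·sin(nπx/d); on 0 ≤ x ≤ d, ∫sin²(nπx/d) dx = d/2 and ∫sin(nπx/d)·cos(nπx/d) dx = 0.
State is unnormalized: ∫|ψ|² dx = 1.3200, and ∫ψ*·(−ħ² ψ'') dx = 34.885, so ⟨p²⟩ = 34.885 / 1.3200.
⟨p²⟩ = 26.428.

26.4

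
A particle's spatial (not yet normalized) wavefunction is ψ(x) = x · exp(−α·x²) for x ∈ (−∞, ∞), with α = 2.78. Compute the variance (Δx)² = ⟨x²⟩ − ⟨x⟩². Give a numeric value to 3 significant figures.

0.270

Compute ⟨x⟩ and ⟨x²⟩ separately, then (Δx)² = ⟨x²⟩ − ⟨x⟩².
Expand each integrand as polynomial × e^(−2αx²) and use ∫x^(2j)·e^(−2αx²) dx = (2j−1)!!/(4α)^j · √(π/(2α)), odd powers → 0; here √(π/(2α)) = 0.75169.
Normalization: ∫|ψ|² dx = 0.067598.
⟨x⟩ = 0.0000 and ⟨x²⟩ = 0.26978.
(Δx)² = 0.26978 − (0.0000)² = 0.26978.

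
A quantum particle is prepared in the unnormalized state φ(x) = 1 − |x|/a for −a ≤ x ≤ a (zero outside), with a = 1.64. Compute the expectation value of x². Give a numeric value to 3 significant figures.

⟨x²⟩ = ∫ x²·|φ|² dx / ∫|φ|² dx (integrals over the domain).
φ is even, so ∫ over [−a, a] = 2∫₀ᵃ with φ = 1 − x/a there: ∫₀ᵃ (1 − x/a)² dx = a/3, ∫₀ᵃ x²(1 − x/a)² dx = a³/30, ∫₀ᵃ x⁴(1 − x/a)² dx = a⁵/105.
State is unnormalized: ∫|φ|² dx = 1.0933, and ∫φ*·x²·φ dx = 0.29406, so ⟨x²⟩ = 0.29406 / 1.0933.
⟨x²⟩ = 0.26896.

0.269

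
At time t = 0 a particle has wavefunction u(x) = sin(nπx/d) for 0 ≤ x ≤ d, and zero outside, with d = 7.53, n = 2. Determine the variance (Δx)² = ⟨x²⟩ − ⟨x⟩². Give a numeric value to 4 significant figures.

Compute ⟨x⟩ and ⟨x²⟩ separately, then (Δx)² = ⟨x²⟩ − ⟨x⟩².
With sin²θ = (1 − cos2θ)/2 on 0 ≤ x ≤ d: ∫sin²(nπx/d) dx = d/2, ∫x·sin²(nπx/d) dx = d²/4, ∫x²·sin²(nπx/d) dx = d³·(1/6 − 1/(4n²π²)); higher powers xᵏ the same way, integrating xᵏ·cos(2nπx/d) by parts.
Normalization: ∫|u|² dx = 3.7650.
⟨x⟩ = 3.7650 and ⟨x²⟩ = 18.182.
(Δx)² = 18.182 − (3.7650)² = 4.0069.

4.007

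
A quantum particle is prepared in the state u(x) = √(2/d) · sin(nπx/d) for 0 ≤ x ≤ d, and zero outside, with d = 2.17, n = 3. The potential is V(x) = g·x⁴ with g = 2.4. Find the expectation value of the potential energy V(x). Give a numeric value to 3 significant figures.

⟨V⟩ = ∫ V(x)·|u|² dx.
With sin²θ = (1 − cos2θ)/2 on 0 ≤ x ≤ d: ∫sin²(nπx/d) dx = d/2, ∫x·sin²(nπx/d) dx = d²/4, ∫x²·sin²(nπx/d) dx = d³·(1/6 − 1/(4n²π²)); higher powers xᵏ the same way, integrating xᵏ·cos(2nπx/d) by parts.
⟨V⟩ = 10.054.

10.1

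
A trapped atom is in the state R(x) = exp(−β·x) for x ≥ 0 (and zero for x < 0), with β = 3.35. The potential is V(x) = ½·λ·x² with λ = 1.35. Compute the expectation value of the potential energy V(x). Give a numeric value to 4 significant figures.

0.03007

⟨V⟩ = ∫ V(x)·|R|² dx / ∫|R|² dx.
Every integrand reduces to terms xʲ·e^(−2βx) on [0, ∞); use ∫₀^∞ xʲ·e^(−2βx) dx = j!/(2β)^(j+1).
State is unnormalized: ∫|R|² dx = 0.14925, and ∫R*·V(x)·R dx = 0.0044886, so ⟨V⟩ = 0.0044886 / 0.14925.
⟨V⟩ = 0.030074.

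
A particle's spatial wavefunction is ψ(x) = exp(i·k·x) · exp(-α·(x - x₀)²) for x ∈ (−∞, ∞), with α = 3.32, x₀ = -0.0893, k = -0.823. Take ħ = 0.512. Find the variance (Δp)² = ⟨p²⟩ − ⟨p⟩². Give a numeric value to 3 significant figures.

Compute ⟨p⟩ and ⟨p²⟩ separately; (Δp)² = ⟨p²⟩ − ⟨p⟩².
Gaussian moments (u = x − x₀): ∫u^(2j)·e^(−2αu²) du = (2j−1)!!/(4α)^j · √(π/(2α)), odd powers integrate to 0; here √(π/(2α)) = 0.68785. Derivatives: ψ′ = (ik − 2αu)·ψ, ψ″ = ((ik − 2αu)² − 2α)·ψ; the odd-in-u pieces drop out.
Normalization: ∫|ψ|² dx = 0.68785.
⟨p⟩ = -0.42138 and ⟨p²⟩ = 1.0479.
(Δp)² = 1.0479 − (-0.42138)² = 0.87032.

0.870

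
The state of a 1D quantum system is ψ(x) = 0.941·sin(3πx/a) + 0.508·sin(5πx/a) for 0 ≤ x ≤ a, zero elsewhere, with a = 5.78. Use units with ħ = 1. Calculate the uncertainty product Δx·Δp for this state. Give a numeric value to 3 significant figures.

3.84

Δx = √(⟨x²⟩−⟨x⟩²), Δp = √(⟨p²⟩−⟨p⟩²).
On 0 ≤ x ≤ a (j ≠ l): ∫sin²(jπx/a) dx = a/2, ∫sin(jπx/a)·sin(lπx/a) dx = 0; diagonal moments ∫x·sin²(jπx/a) dx = a²/4, ∫x²·sin²(jπx/a) dx = a³·(1/6 − 1/(4j²π²)); cross terms ∫x·sin(jπx/a)·sin(lπx/a) dx = 0 for j + l even and −4jla²/(π²(j² − l²)²) for j + l odd, ∫x²·sin(jπx/a)·sin(lπx/a) dx = (−1)^(j+l)·4jla³/(π²(j² − l²)²); higher powers the same way via product-to-sum and parts. d²/dx² sin(jπx/a) = −(jπ/a)²·sin(jπx/a); on 0 ≤ x ≤ a, ∫sin²(jπx/a) dx = a/2 and ∫sin(jπx/a)·sin(lπx/a) dx = 0 for j ≠ l, so only diagonal terms survive in ∫|ψ|² and ∫ψ·ψ″; ∫ψ·ψ′ dx = [ψ²/2] between the walls = 0.
Normalization: ∫|ψ|² dx = 3.3048.
⟨x⟩ = 2.8900, ⟨x²⟩ = 12.302 ⇒ Δx = 1.9874.
⟨p⟩ = 0.0000, ⟨p²⟩ = 3.7255 ⇒ Δp = 1.9302.
Δx·Δp = 3.8360.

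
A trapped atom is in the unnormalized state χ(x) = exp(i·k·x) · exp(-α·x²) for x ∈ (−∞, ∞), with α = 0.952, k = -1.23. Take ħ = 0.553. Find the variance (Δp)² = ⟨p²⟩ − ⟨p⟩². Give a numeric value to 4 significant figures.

0.2911

Compute ⟨p⟩ and ⟨p²⟩ separately; (Δp)² = ⟨p²⟩ − ⟨p⟩².
Gaussian moments: ∫x^(2j)·e^(−2αx²) dx = (2j−1)!!/(4α)^j · √(π/(2α)), odd powers integrate to 0; here √(π/(2α)) = 1.2845. Derivatives: χ′ = (ik − 2αx)·χ, χ″ = ((ik − 2αx)² − 2α)·χ; the odd-in-x pieces drop out.
Normalization: ∫|χ|² dx = 1.2845.
⟨p⟩ = -0.68019 and ⟨p²⟩ = 0.75379.
(Δp)² = 0.75379 − (-0.68019)² = 0.29113.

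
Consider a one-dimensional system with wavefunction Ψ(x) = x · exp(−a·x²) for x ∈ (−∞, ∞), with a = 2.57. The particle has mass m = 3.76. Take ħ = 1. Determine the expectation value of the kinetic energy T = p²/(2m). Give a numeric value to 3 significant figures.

T = −(ħ²/2m) d²/dx², so ⟨T⟩ = −(ħ²/2m) ∫ Ψ*·Ψ'' dx / ∫|Ψ|² dx; with m = 3.76.
Expand each integrand as polynomial × e^(−2ax²) and use ∫x^(2j)·e^(−2ax²) dx = (2j−1)!!/(4a)^j · √(π/(2a)), odd powers → 0; here √(π/(2a)) = 0.78180. Differentiate with the product rule, d/dx e^(−ax²) = −2ax·e^(−ax²).
State is unnormalized: ∫|Ψ|² dx = 0.076050, and ∫Ψ*·(−ħ²/2m · Ψ'') dx = 0.077972, so ⟨T⟩ = 0.077972 / 0.076050.
⟨T⟩ = 1.0253.

1.03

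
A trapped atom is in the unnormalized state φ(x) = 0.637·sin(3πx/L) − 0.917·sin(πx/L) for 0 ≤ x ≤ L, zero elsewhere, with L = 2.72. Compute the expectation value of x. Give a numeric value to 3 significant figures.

⟨x⟩ = ∫ x·|φ|² dx / ∫|φ|² dx (integrals over the domain).
On 0 ≤ x ≤ L (j ≠ l): ∫sin²(jπx/L) dx = L/2, ∫sin(jπx/L)·sin(lπx/L) dx = 0; diagonal moments ∫x·sin²(jπx/L) dx = L²/4, ∫x²·sin²(jπx/L) dx = L³·(1/6 − 1/(4j²π²)); cross terms ∫x·sin(jπx/L)·sin(lπx/L) dx = 0 for j + l even and −4jlL²/(π²(j² − l²)²) for j + l odd, ∫x²·sin(jπx/L)·sin(lπx/L) dx = (−1)^(j+l)·4jlL³/(π²(j² − l²)²); higher powers the same way via product-to-sum and parts.
State is unnormalized: ∫|φ|² dx = 1.6955, and ∫φ*·x·φ dx = 2.3058, so ⟨x⟩ = 2.3058 / 1.6955.
⟨x⟩ = 1.3600.

1.36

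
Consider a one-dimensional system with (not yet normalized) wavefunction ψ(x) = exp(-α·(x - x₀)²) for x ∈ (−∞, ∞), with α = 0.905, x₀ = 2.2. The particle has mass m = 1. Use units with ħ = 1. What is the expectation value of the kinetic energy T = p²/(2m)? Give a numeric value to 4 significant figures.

T = −(ħ²/2m) d²/dx², so ⟨T⟩ = −(ħ²/2m) ∫ ψ*·ψ'' dx / ∫|ψ|² dx; with m = 1.
Gaussian moments (u = x − x₀): ∫u^(2j)·e^(−2αu²) du = (2j−1)!!/(4α)^j · √(π/(2α)), odd powers integrate to 0; here √(π/(2α)) = 1.3175. Derivatives: d/dx e^(−αu²) = −2αu·e^(−αu²), d²/dx² e^(−αu²) = (4α²u² − 2α)·e^(−αu²).
State is unnormalized: ∫|ψ|² dx = 1.3175, and ∫ψ*·(−ħ²/2m · ψ'') dx = 0.59615, so ⟨T⟩ = 0.59615 / 1.3175.
⟨T⟩ = 0.45250.

0.4525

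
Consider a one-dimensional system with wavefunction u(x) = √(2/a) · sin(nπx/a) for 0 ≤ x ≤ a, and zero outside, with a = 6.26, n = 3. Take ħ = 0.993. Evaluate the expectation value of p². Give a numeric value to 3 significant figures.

p² u = −ħ² d²u/dx²; ⟨p²⟩ = −ħ² ∫ u*·u'' dx.
d/dx sin(nπx/a) = (nπ/a)·cos(nπx/a) and d²/dx² sin(nπx/a) = −(nπ/a)²·sin(nπx/a); on 0 ≤ x ≤ a, ∫sin²(nπx/a) dx = a/2 and ∫sin(nπx/a)·cos(nπx/a) dx = 0.
⟨p²⟩ = 2.2351.

2.24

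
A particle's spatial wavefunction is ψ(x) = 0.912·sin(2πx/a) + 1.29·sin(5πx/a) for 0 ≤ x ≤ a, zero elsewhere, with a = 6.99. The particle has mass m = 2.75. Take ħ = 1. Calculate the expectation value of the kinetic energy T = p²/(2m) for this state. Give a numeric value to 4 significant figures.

T = −(ħ²/2m) d²/dx², so ⟨T⟩ = −(ħ²/2m) ∫ ψ*·ψ'' dx / ∫|ψ|² dx; with m = 2.75.
d²/dx² sin(jπx/a) = −(jπ/a)²·sin(jπx/a); on 0 ≤ x ≤ a, ∫sin²(jπx/a) dx = a/2 and ∫sin(jπx/a)·sin(lπx/a) dx = 0 for j ≠ l, so only diagonal terms survive in ∫|ψ|² and ∫ψ·ψ″; ∫ψ·ψ′ dx = [ψ²/2] between the walls = 0.
State is unnormalized: ∫|ψ|² dx = 8.7230, and ∫ψ*·(−ħ²/2m · ψ'') dx = 5.7671, so ⟨T⟩ = 5.7671 / 8.7230.
⟨T⟩ = 0.66114.

0.6611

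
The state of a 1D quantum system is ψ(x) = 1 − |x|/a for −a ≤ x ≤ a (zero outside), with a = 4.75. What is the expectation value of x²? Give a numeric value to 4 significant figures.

2.256

⟨x²⟩ = ∫ x²·|ψ|² dx / ∫|ψ|² dx (integrals over the domain).
ψ is even, so ∫ over [−a, a] = 2∫₀ᵃ with ψ = 1 − x/a there: ∫₀ᵃ (1 − x/a)² dx = a/3, ∫₀ᵃ x²(1 − x/a)² dx = a³/30, ∫₀ᵃ x⁴(1 − x/a)² dx = a⁵/105.
State is unnormalized: ∫|ψ|² dx = 3.1667, and ∫ψ*·x²·ψ dx = 7.1448, so ⟨x²⟩ = 7.1448 / 3.1667.
⟨x²⟩ = 2.2563.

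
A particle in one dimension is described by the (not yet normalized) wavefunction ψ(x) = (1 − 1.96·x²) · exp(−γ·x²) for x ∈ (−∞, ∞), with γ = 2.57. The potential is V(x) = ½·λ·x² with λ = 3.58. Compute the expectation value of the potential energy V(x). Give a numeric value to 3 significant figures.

0.0960

⟨V⟩ = ∫ V(x)·|ψ|² dx / ∫|ψ|² dx.
Expand each integrand as polynomial × e^(−2γx²) and use ∫x^(2j)·e^(−2γx²) dx = (2j−1)!!/(4γ)^j · √(π/(2γ)), odd powers → 0; here √(π/(2γ)) = 0.78180.
State is unnormalized: ∫|ψ|² dx = 0.56894, and ∫ψ*·V(x)·ψ dx = 0.054630, so ⟨V⟩ = 0.054630 / 0.56894.
⟨V⟩ = 0.096021.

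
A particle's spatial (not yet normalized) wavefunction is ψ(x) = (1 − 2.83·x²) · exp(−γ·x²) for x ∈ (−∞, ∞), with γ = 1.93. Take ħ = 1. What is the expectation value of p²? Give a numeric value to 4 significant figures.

7.702

p² ψ = −ħ² d²ψ/dx²; ⟨p²⟩ = −ħ² ∫ ψ*·ψ'' dx / ∫|ψ|² dx.
Expand each integrand as polynomial × e^(−2γx²) and use ∫x^(2j)·e^(−2γx²) dx = (2j−1)!!/(4γ)^j · √(π/(2γ)), odd powers → 0; here √(π/(2γ)) = 0.90216. Differentiate with the product rule, d/dx e^(−γx²) = −2γx·e^(−γx²).
State is unnormalized: ∫|ψ|² dx = 0.60443, and ∫ψ*·(−ħ² ψ'') dx = 4.6556, so ⟨p²⟩ = 4.6556 / 0.60443.
⟨p²⟩ = 7.7024.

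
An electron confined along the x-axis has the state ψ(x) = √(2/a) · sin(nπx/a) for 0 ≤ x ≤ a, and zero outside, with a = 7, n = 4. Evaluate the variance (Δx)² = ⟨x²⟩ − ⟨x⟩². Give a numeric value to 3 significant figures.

Compute ⟨x⟩ and ⟨x²⟩ separately, then (Δx)² = ⟨x²⟩ − ⟨x⟩².
With sin²θ = (1 − cos2θ)/2 on 0 ≤ x ≤ a: ∫sin²(nπx/a) dx = a/2, ∫x·sin²(nπx/a) dx = a²/4, ∫x²·sin²(nπx/a) dx = a³·(1/6 − 1/(4n²π²)); higher powers xᵏ the same way, integrating xᵏ·cos(2nπx/a) by parts.
⟨x⟩ = 3.5000 and ⟨x²⟩ = 16.178.
(Δx)² = 16.178 − (3.5000)² = 3.9282.

3.93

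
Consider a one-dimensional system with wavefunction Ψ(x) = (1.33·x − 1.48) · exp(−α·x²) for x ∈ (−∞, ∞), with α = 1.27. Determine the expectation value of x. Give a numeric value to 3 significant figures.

⟨x⟩ = ∫ x·|Ψ|² dx / ∫|Ψ|² dx (integrals over the domain).
Expand each integrand as polynomial × e^(−2αx²) and use ∫x^(2j)·e^(−2αx²) dx = (2j−1)!!/(4α)^j · √(π/(2α)), odd powers → 0; here √(π/(2α)) = 1.1121.
State is unnormalized: ∫|Ψ|² dx = 2.8233, and ∫Ψ*·x·Ψ dx = -0.86186, so ⟨x⟩ = -0.86186 / 2.8233.
⟨x⟩ = -0.30527.

-0.305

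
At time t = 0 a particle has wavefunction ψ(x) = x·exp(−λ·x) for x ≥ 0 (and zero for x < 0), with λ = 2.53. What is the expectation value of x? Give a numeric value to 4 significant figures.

0.5929

⟨x⟩ = ∫ x·|ψ|² dx / ∫|ψ|² dx (integrals over the domain).
Every integrand reduces to terms xʲ·e^(−2λx) on [0, ∞); use ∫₀^∞ xʲ·e^(−2λx) dx = j!/(2λ)^(j+1).
State is unnormalized: ∫|ψ|² dx = 0.015438, and ∫ψ*·x·ψ dx = 0.0091527, so ⟨x⟩ = 0.0091527 / 0.015438.
⟨x⟩ = 0.59289.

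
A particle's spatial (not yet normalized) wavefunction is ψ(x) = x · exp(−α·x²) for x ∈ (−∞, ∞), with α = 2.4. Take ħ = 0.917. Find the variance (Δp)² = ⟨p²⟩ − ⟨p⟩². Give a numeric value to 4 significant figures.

Compute ⟨p⟩ and ⟨p²⟩ separately; (Δp)² = ⟨p²⟩ − ⟨p⟩².
Expand each integrand as polynomial × e^(−2αx²) and use ∫x^(2j)·e^(−2αx²) dx = (2j−1)!!/(4α)^j · √(π/(2α)), odd powers → 0; here √(π/(2α)) = 0.80901. Differentiate with the product rule, d/dx e^(−αx²) = −2αx·e^(−αx²).
Normalization: ∫|ψ|² dx = 0.084272.
⟨p⟩ = 0.0000 and ⟨p²⟩ = 6.0544.
(Δp)² = 6.0544 − (0.0000)² = 6.0544.

6.054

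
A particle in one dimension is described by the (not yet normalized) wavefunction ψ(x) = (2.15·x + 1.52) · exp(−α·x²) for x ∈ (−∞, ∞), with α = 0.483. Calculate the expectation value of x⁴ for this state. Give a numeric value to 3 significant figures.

2.44

⟨x⁴⟩ = ∫ x⁴·|ψ|² dx / ∫|ψ|² dx (integrals over the domain).
Expand each integrand as polynomial × e^(−2αx²) and use ∫x^(2j)·e^(−2αx²) dx = (2j−1)!!/(4α)^j · √(π/(2α)), odd powers → 0; here √(π/(2α)) = 1.8034.
State is unnormalized: ∫|ψ|² dx = 8.4813, and ∫ψ*·x⁴·ψ dx = 20.688, so ⟨x⁴⟩ = 20.688 / 8.4813.
⟨x⁴⟩ = 2.4393.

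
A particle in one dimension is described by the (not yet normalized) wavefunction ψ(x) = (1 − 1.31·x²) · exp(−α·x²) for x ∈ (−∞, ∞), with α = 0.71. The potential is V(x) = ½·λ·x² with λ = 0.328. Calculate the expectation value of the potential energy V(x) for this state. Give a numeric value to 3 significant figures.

0.115

⟨V⟩ = ∫ V(x)·|ψ|² dx / ∫|ψ|² dx.
Expand each integrand as polynomial × e^(−2αx²) and use ∫x^(2j)·e^(−2αx²) dx = (2j−1)!!/(4α)^j · √(π/(2α)), odd powers → 0; here √(π/(2α)) = 1.4874.
State is unnormalized: ∫|ψ|² dx = 1.0646, and ∫ψ*·V(x)·ψ dx = 0.12230, so ⟨V⟩ = 0.12230 / 1.0646.
⟨V⟩ = 0.11488.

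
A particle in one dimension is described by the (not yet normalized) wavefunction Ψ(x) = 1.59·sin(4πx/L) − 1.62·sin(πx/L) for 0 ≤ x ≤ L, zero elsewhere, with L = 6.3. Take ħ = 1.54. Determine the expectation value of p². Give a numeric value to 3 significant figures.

4.93

p² Ψ = −ħ² d²Ψ/dx²; ⟨p²⟩ = −ħ² ∫ Ψ*·Ψ'' dx / ∫|Ψ|² dx.
d²/dx² sin(jπx/L) = −(jπ/L)²·sin(jπx/L); on 0 ≤ x ≤ L, ∫sin²(jπx/L) dx = L/2 and ∫sin(jπx/L)·sin(lπx/L) dx = 0 for j ≠ l, so only diagonal terms survive in ∫|Ψ|² and ∫Ψ·Ψ″; ∫Ψ·Ψ′ dx = [Ψ²/2] between the walls = 0.
State is unnormalized: ∫|Ψ|² dx = 16.230, and ∫Ψ*·(−ħ² Ψ'') dx = 80.018, so ⟨p²⟩ = 80.018 / 16.230.
⟨p²⟩ = 4.9301.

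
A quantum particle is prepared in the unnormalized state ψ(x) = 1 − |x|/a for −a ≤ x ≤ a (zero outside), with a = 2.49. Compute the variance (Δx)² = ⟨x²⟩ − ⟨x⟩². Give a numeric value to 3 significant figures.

0.620

Compute ⟨x⟩ and ⟨x²⟩ separately, then (Δx)² = ⟨x²⟩ − ⟨x⟩².
ψ is even, so ∫ over [−a, a] = 2∫₀ᵃ with ψ = 1 − x/a there: ∫₀ᵃ (1 − x/a)² dx = a/3, ∫₀ᵃ x²(1 − x/a)² dx = a³/30, ∫₀ᵃ x⁴(1 − x/a)² dx = a⁵/105.
Normalization: ∫|ψ|² dx = 1.6600.
⟨x⟩ = 0.0000 and ⟨x²⟩ = 0.62001.
(Δx)² = 0.62001 − (0.0000)² = 0.62001.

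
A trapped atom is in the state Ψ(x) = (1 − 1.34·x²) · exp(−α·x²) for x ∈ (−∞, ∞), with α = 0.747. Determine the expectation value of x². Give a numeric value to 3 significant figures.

⟨x²⟩ = ∫ x²·|Ψ|² dx / ∫|Ψ|² dx (integrals over the domain).
Expand each integrand as polynomial × e^(−2αx²) and use ∫x^(2j)·e^(−2αx²) dx = (2j−1)!!/(4α)^j · √(π/(2α)), odd powers → 0; here √(π/(2α)) = 1.4501.
State is unnormalized: ∫|Ψ|² dx = 1.0244, and ∫Ψ*·x²·Ψ dx = 0.64352, so ⟨x²⟩ = 0.64352 / 1.0244.
⟨x²⟩ = 0.62819.

0.628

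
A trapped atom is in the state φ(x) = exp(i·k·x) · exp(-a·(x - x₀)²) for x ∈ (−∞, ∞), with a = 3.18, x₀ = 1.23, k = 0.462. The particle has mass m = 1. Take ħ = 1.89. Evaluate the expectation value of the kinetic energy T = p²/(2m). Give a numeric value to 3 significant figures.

T = −(ħ²/2m) d²/dx², so ⟨T⟩ = −(ħ²/2m) ∫ φ*·φ'' dx / ∫|φ|² dx; with m = 1.
Gaussian moments (u = x − x₀): ∫u^(2j)·e^(−2au²) du = (2j−1)!!/(4a)^j · √(π/(2a)), odd powers integrate to 0; here √(π/(2a)) = 0.70282. Derivatives: φ′ = (ik − 2au)·φ, φ″ = ((ik − 2au)² − 2a)·φ; the odd-in-u pieces drop out.
State is unnormalized: ∫|φ|² dx = 0.70282, and ∫φ*·(−ħ²/2m · φ'') dx = 4.2597, so ⟨T⟩ = 4.2597 / 0.70282.
⟨T⟩ = 6.0609.

6.06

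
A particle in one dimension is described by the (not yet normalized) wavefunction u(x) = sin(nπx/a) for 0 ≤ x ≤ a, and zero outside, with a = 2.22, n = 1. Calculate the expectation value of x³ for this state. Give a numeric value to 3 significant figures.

1.90

⟨x³⟩ = ∫ x³·|u|² dx / ∫|u|² dx (integrals over the domain).
With sin²θ = (1 − cos2θ)/2 on 0 ≤ x ≤ a: ∫sin²(nπx/a) dx = a/2, ∫x·sin²(nπx/a) dx = a²/4, ∫x²·sin²(nπx/a) dx = a³·(1/6 − 1/(4n²π²)); higher powers xᵏ the same way, integrating xᵏ·cos(2nπx/a) by parts.
State is unnormalized: ∫|u|² dx = 1.1100, and ∫u*·x³·u dx = 2.1133, so ⟨x³⟩ = 2.1133 / 1.1100.
⟨x³⟩ = 1.9038.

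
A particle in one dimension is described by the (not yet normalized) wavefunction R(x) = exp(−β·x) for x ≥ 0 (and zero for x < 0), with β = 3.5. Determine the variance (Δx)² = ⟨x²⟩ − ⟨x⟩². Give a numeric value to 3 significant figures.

Compute ⟨x⟩ and ⟨x²⟩ separately, then (Δx)² = ⟨x²⟩ − ⟨x⟩².
Every integrand reduces to terms xʲ·e^(−2βx) on [0, ∞); use ∫₀^∞ xʲ·e^(−2βx) dx = j!/(2β)^(j+1).
Normalization: ∫|R|² dx = 0.14286.
⟨x⟩ = 0.14286 and ⟨x²⟩ = 0.040816.
(Δx)² = 0.040816 − (0.14286)² = 0.020408.

0.0204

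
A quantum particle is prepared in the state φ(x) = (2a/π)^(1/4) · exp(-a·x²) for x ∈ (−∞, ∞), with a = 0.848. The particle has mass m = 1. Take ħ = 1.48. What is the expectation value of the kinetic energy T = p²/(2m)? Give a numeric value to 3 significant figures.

0.929

T = −(ħ²/2m) d²/dx², so ⟨T⟩ = −(ħ²/2m) ∫ φ*·φ'' dx; with m = 1.
Gaussian moments: ∫x^(2j)·e^(−2ax²) dx = (2j−1)!!/(4a)^j · √(π/(2a)), odd powers integrate to 0; here √(π/(2a)) = 1.3610. Derivatives: d/dx e^(−ax²) = −2ax·e^(−ax²), d²/dx² e^(−ax²) = (4a²x² − 2a)·e^(−ax²).
⟨T⟩ = 0.92873.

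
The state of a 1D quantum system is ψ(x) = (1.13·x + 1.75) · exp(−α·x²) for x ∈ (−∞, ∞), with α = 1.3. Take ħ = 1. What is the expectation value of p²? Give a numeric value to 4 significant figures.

p² ψ = −ħ² d²ψ/dx²; ⟨p²⟩ = −ħ² ∫ ψ*·ψ'' dx / ∫|ψ|² dx.
Expand each integrand as polynomial × e^(−2αx²) and use ∫x^(2j)·e^(−2αx²) dx = (2j−1)!!/(4α)^j · √(π/(2α)), odd powers → 0; here √(π/(2α)) = 1.0992. Differentiate with the product rule, d/dx e^(−αx²) = −2αx·e^(−αx²).
State is unnormalized: ∫|ψ|² dx = 3.6363, and ∫ψ*·(−ħ² ψ'') dx = 5.4290, so ⟨p²⟩ = 5.4290 / 3.6363.
⟨p²⟩ = 1.4930.

1.493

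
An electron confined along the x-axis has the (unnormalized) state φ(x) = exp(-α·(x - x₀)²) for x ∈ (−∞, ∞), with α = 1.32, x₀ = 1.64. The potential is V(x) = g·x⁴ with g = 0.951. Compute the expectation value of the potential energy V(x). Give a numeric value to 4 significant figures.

⟨V⟩ = ∫ V(x)·|φ|² dx / ∫|φ|² dx.
Gaussian moments (u = x − x₀): ∫u^(2j)·e^(−2αu²) du = (2j−1)!!/(4α)^j · √(π/(2α)), odd powers integrate to 0; here √(π/(2α)) = 1.0909.
State is unnormalized: ∫|φ|² dx = 1.0909, and ∫φ*·V(x)·φ dx = 10.787, so ⟨V⟩ = 10.787 / 1.0909.
⟨V⟩ = 9.8884.

9.888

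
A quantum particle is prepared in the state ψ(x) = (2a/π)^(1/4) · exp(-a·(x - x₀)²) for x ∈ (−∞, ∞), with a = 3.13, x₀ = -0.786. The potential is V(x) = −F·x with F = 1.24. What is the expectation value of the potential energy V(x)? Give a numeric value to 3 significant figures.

⟨V⟩ = ∫ V(x)·|ψ|² dx.
Gaussian moments (u = x − x₀): ∫u^(2j)·e^(−2au²) du = (2j−1)!!/(4a)^j · √(π/(2a)), odd powers integrate to 0; here √(π/(2a)) = 0.70842.
⟨V⟩ = 0.97464.

0.975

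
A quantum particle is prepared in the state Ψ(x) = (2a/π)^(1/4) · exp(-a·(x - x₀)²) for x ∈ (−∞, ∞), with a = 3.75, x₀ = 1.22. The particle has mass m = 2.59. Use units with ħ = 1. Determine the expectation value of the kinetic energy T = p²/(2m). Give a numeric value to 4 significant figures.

0.7239

T = −(ħ²/2m) d²/dx², so ⟨T⟩ = −(ħ²/2m) ∫ Ψ*·Ψ'' dx; with m = 2.59.
Gaussian moments (u = x − x₀): ∫u^(2j)·e^(−2au²) du = (2j−1)!!/(4a)^j · √(π/(2a)), odd powers integrate to 0; here √(π/(2a)) = 0.64721. Derivatives: d/dx e^(−au²) = −2au·e^(−au²), d²/dx² e^(−au²) = (4a²u² − 2a)·e^(−au²).
⟨T⟩ = 0.72394.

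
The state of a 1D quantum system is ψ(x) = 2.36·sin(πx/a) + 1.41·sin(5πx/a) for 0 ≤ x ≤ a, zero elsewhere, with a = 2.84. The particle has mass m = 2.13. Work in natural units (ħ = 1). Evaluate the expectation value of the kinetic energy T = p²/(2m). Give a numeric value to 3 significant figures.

T = −(ħ²/2m) d²/dx², so ⟨T⟩ = −(ħ²/2m) ∫ ψ*·ψ'' dx / ∫|ψ|² dx; with m = 2.13.
d²/dx² sin(jπx/a) = −(jπ/a)²·sin(jπx/a); on 0 ≤ x ≤ a, ∫sin²(jπx/a) dx = a/2 and ∫sin(jπx/a)·sin(lπx/a) dx = 0 for j ≠ l, so only diagonal terms survive in ∫|ψ|² and ∫ψ·ψ″; ∫ψ·ψ′ dx = [ψ²/2] between the walls = 0.
State is unnormalized: ∫|ψ|² dx = 10.732, and ∫ψ*·(−ħ²/2m · ψ'') dx = 22.545, so ⟨T⟩ = 22.545 / 10.732.
⟨T⟩ = 2.1007.

2.10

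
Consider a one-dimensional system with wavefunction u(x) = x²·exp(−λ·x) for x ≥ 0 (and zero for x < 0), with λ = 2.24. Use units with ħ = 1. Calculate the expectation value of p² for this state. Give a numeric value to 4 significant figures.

p² u = −ħ² d²u/dx²; ⟨p²⟩ = −ħ² ∫ u*·u'' dx / ∫|u|² dx.
Differentiate x²·exp(−λ·x) with the product rule; every integrand then reduces to terms xʲ·e^(−2λx) on [0, ∞), with ∫₀^∞ xʲ·e^(−2λx) dx = j!/(2λ)^(j+1).
State is unnormalized: ∫|u|² dx = 0.013299, and ∫u*·(−ħ² u'') dx = 0.022243, so ⟨p²⟩ = 0.022243 / 0.013299.
⟨p²⟩ = 1.6725.

1.673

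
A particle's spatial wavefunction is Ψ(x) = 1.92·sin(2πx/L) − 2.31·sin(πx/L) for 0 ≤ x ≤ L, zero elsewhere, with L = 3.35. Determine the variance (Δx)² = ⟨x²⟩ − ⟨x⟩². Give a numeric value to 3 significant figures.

0.189

Compute ⟨x⟩ and ⟨x²⟩ separately, then (Δx)² = ⟨x²⟩ − ⟨x⟩².
On 0 ≤ x ≤ L (j ≠ l): ∫sin²(jπx/L) dx = L/2, ∫sin(jπx/L)·sin(lπx/L) dx = 0; diagonal moments ∫x·sin²(jπx/L) dx = L²/4, ∫x²·sin²(jπx/L) dx = L³·(1/6 − 1/(4j²π²)); cross terms ∫x·sin(jπx/L)·sin(lπx/L) dx = 0 for j + l even and −4jlL²/(π²(j² − l²)²) for j + l odd, ∫x²·sin(jπx/L)·sin(lπx/L) dx = (−1)^(j+l)·4jlL³/(π²(j² − l²)²); higher powers the same way via product-to-sum and parts.
Normalization: ∫|Ψ|² dx = 15.113.
⟨x⟩ = 2.2683 and ⟨x²⟩ = 5.3339.
(Δx)² = 5.3339 − (2.2683)² = 0.18894.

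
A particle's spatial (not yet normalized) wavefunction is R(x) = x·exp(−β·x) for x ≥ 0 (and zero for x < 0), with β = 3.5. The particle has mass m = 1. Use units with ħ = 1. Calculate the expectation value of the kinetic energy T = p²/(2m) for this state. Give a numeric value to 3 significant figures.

6.13

T = −(ħ²/2m) d²/dx², so ⟨T⟩ = −(ħ²/2m) ∫ R*·R'' dx / ∫|R|² dx; with m = 1.
Differentiate x·exp(−β·x) with the product rule; every integrand then reduces to terms xʲ·e^(−2βx) on [0, ∞), with ∫₀^∞ xʲ·e^(−2βx) dx = j!/(2β)^(j+1).
State is unnormalized: ∫|R|² dx = 0.0058309, and ∫R*·(−ħ²/2m · R'') dx = 0.035714, so ⟨T⟩ = 0.035714 / 0.0058309.
⟨T⟩ = 6.1250.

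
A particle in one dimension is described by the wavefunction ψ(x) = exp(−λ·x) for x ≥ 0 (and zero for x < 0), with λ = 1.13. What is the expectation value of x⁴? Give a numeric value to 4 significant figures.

⟨x⁴⟩ = ∫ x⁴·|ψ|² dx / ∫|ψ|² dx (integrals over the domain).
Every integrand reduces to terms xʲ·e^(−2λx) on [0, ∞); use ∫₀^∞ xʲ·e^(−2λx) dx = j!/(2λ)^(j+1).
State is unnormalized: ∫|ψ|² dx = 0.44248, and ∫ψ*·x⁴·ψ dx = 0.40707, so ⟨x⁴⟩ = 0.40707 / 0.44248.
⟨x⁴⟩ = 0.91998.

0.9200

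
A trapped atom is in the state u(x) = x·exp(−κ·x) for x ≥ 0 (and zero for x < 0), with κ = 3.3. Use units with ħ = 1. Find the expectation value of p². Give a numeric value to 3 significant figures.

p² u = −ħ² d²u/dx²; ⟨p²⟩ = −ħ² ∫ u*·u'' dx / ∫|u|² dx.
Differentiate x·exp(−κ·x) with the product rule; every integrand then reduces to terms xʲ·e^(−2κx) on [0, ∞), with ∫₀^∞ xʲ·e^(−2κx) dx = j!/(2κ)^(j+1).
State is unnormalized: ∫|u|² dx = 0.0069566, and ∫u*·(−ħ² u'') dx = 0.075758, so ⟨p²⟩ = 0.075758 / 0.0069566.
⟨p²⟩ = 10.890.

10.9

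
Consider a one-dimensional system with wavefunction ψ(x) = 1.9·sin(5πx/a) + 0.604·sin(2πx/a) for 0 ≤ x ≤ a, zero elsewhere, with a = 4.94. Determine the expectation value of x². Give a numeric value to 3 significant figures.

⟨x²⟩ = ∫ x²·|ψ|² dx / ∫|ψ|² dx (integrals over the domain).
On 0 ≤ x ≤ a (j ≠ l): ∫sin²(jπx/a) dx = a/2, ∫sin(jπx/a)·sin(lπx/a) dx = 0; diagonal moments ∫x·sin²(jπx/a) dx = a²/4, ∫x²·sin²(jπx/a) dx = a³·(1/6 − 1/(4j²π²)); cross terms ∫x·sin(jπx/a)·sin(lπx/a) dx = 0 for j + l even and −4jla²/(π²(j² − l²)²) for j + l odd, ∫x²·sin(jπx/a)·sin(lπx/a) dx = (−1)^(j+l)·4jla³/(π²(j² − l²)²); higher powers the same way via product-to-sum and parts.
State is unnormalized: ∫|ψ|² dx = 9.8178, and ∫ψ*·x²·ψ dx = 76.601, so ⟨x²⟩ = 76.601 / 9.8178.
⟨x²⟩ = 7.8022.

7.80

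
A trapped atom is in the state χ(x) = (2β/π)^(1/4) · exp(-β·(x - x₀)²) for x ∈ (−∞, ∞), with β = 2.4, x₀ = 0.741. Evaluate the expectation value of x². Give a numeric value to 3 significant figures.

0.653

⟨x²⟩ = ∫ x²·|χ|² dx (integrals over the domain).
Gaussian moments (u = x − x₀): ∫u^(2j)·e^(−2βu²) du = (2j−1)!!/(4β)^j · √(π/(2β)), odd powers integrate to 0; here √(π/(2β)) = 0.80901.
⟨x²⟩ = 0.65325.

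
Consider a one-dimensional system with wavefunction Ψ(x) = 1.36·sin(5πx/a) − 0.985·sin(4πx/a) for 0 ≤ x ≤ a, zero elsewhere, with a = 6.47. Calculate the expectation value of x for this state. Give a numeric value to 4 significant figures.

⟨x⟩ = ∫ x·|Ψ|² dx / ∫|Ψ|² dx (integrals over the domain).
On 0 ≤ x ≤ a (j ≠ l): ∫sin²(jπx/a) dx = a/2, ∫sin(jπx/a)·sin(lπx/a) dx = 0; diagonal moments ∫x·sin²(jπx/a) dx = a²/4, ∫x²·sin²(jπx/a) dx = a³·(1/6 − 1/(4j²π²)); cross terms ∫x·sin(jπx/a)·sin(lπx/a) dx = 0 for j + l even and −4jla²/(π²(j² − l²)²) for j + l odd, ∫x²·sin(jπx/a)·sin(lπx/a) dx = (−1)^(j+l)·4jla³/(π²(j² − l²)²); higher powers the same way via product-to-sum and parts.
State is unnormalized: ∫|Ψ|² dx = 9.1221, and ∫Ψ*·x·Ψ dx = 40.733, so ⟨x⟩ = 40.733 / 9.1221.
⟨x⟩ = 4.4653.

4.465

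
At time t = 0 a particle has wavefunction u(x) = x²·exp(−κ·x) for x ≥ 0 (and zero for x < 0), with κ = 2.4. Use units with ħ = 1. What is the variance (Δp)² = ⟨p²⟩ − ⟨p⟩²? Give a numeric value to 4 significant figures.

1.920

Compute ⟨p⟩ and ⟨p²⟩ separately; (Δp)² = ⟨p²⟩ − ⟨p⟩².
Differentiate x²·exp(−κ·x) with the product rule; every integrand then reduces to terms xʲ·e^(−2κx) on [0, ∞), with ∫₀^∞ xʲ·e^(−2κx) dx = j!/(2κ)^(j+1).
Normalization: ∫|u|² dx = 0.0094190.
⟨p⟩ = 0.0000 and ⟨p²⟩ = 1.9200.
(Δp)² = 1.9200 − (0.0000)² = 1.9200.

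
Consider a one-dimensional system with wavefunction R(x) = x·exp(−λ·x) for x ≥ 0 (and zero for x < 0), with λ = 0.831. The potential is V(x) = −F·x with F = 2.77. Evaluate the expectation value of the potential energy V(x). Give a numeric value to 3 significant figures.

-5.00

⟨V⟩ = ∫ V(x)·|R|² dx / ∫|R|² dx.
Every integrand reduces to terms xʲ·e^(−2λx) on [0, ∞); use ∫₀^∞ xʲ·e^(−2λx) dx = j!/(2λ)^(j+1).
State is unnormalized: ∫|R|² dx = 0.43565, and ∫R*·V(x)·R dx = -2.1782, so ⟨V⟩ = -2.1782 / 0.43565.
⟨V⟩ = -5.0000.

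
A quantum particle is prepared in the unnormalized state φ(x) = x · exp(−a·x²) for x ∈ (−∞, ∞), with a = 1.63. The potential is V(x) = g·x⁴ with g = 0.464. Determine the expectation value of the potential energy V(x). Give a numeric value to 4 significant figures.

⟨V⟩ = ∫ V(x)·|φ|² dx / ∫|φ|² dx.
Expand each integrand as polynomial × e^(−2ax²) and use ∫x^(2j)·e^(−2ax²) dx = (2j−1)!!/(4a)^j · √(π/(2a)), odd powers → 0; here √(π/(2a)) = 0.98167.
State is unnormalized: ∫|φ|² dx = 0.15056, and ∫φ*·V(x)·φ dx = 0.024651, so ⟨V⟩ = 0.024651 / 0.15056.
⟨V⟩ = 0.16372.

0.1637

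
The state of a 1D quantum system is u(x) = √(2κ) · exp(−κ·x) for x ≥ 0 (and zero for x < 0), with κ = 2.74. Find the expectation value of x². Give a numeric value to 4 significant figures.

0.06660

⟨x²⟩ = ∫ x²·|u|² dx (integrals over the domain).
Every integrand reduces to terms xʲ·e^(−2κx) on [0, ∞); use ∫₀^∞ xʲ·e^(−2κx) dx = j!/(2κ)^(j+1).
⟨x²⟩ = 0.066599.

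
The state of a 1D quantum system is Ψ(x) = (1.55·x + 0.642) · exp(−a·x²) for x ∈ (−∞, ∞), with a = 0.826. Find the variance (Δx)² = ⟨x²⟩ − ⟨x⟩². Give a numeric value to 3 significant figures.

Compute ⟨x⟩ and ⟨x²⟩ separately, then (Δx)² = ⟨x²⟩ − ⟨x⟩².
Expand each integrand as polynomial × e^(−2ax²) and use ∫x^(2j)·e^(−2ax²) dx = (2j−1)!!/(4a)^j · √(π/(2a)), odd powers → 0; here √(π/(2a)) = 1.3790.
Normalization: ∫|Ψ|² dx = 1.5711.
⟨x⟩ = 0.52871 and ⟨x²⟩ = 0.68900.
(Δx)² = 0.68900 − (0.52871)² = 0.40947.

0.409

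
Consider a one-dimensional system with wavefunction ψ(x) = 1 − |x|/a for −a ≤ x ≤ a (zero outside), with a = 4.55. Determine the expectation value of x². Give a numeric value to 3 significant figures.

⟨x²⟩ = ∫ x²·|ψ|² dx / ∫|ψ|² dx (integrals over the domain).
ψ is even, so ∫ over [−a, a] = 2∫₀ᵃ with ψ = 1 − x/a there: ∫₀ᵃ (1 − x/a)² dx = a/3, ∫₀ᵃ x²(1 − x/a)² dx = a³/30, ∫₀ᵃ x⁴(1 − x/a)² dx = a⁵/105.
State is unnormalized: ∫|ψ|² dx = 3.0333, and ∫ψ*·x²·ψ dx = 6.2798, so ⟨x²⟩ = 6.2798 / 3.0333.
⟨x²⟩ = 2.0703.

2.07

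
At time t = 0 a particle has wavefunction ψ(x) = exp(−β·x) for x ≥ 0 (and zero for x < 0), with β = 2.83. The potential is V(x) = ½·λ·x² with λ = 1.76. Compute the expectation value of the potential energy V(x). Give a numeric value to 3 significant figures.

⟨V⟩ = ∫ V(x)·|ψ|² dx / ∫|ψ|² dx.
Every integrand reduces to terms xʲ·e^(−2βx) on [0, ∞); use ∫₀^∞ xʲ·e^(−2βx) dx = j!/(2β)^(j+1).
State is unnormalized: ∫|ψ|² dx = 0.17668, and ∫ψ*·V(x)·ψ dx = 0.0097065, so ⟨V⟩ = 0.0097065 / 0.17668.
⟨V⟩ = 0.054939.

0.0549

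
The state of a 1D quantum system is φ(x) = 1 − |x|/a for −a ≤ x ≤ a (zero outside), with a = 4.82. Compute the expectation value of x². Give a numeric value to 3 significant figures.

2.32

⟨x²⟩ = ∫ x²·|φ|² dx / ∫|φ|² dx (integrals over the domain).
φ is even, so ∫ over [−a, a] = 2∫₀ᵃ with φ = 1 − x/a there: ∫₀ᵃ (1 − x/a)² dx = a/3, ∫₀ᵃ x²(1 − x/a)² dx = a³/30, ∫₀ᵃ x⁴(1 − x/a)² dx = a⁵/105.
State is unnormalized: ∫|φ|² dx = 3.2133, and ∫φ*·x²·φ dx = 7.4653, so ⟨x²⟩ = 7.4653 / 3.2133.
⟨x²⟩ = 2.3232.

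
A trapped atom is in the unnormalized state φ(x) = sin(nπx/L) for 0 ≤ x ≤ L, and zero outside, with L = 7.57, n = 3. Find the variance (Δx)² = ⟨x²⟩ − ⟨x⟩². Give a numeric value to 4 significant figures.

4.453

Compute ⟨x⟩ and ⟨x²⟩ separately, then (Δx)² = ⟨x²⟩ − ⟨x⟩².
With sin²θ = (1 − cos2θ)/2 on 0 ≤ x ≤ L: ∫sin²(nπx/L) dx = L/2, ∫x·sin²(nπx/L) dx = L²/4, ∫x²·sin²(nπx/L) dx = L³·(1/6 − 1/(4n²π²)); higher powers xᵏ the same way, integrating xᵏ·cos(2nπx/L) by parts.
Normalization: ∫|φ|² dx = 3.7850.
⟨x⟩ = 3.7850 and ⟨x²⟩ = 18.779.
(Δx)² = 18.779 − (3.7850)² = 4.4528.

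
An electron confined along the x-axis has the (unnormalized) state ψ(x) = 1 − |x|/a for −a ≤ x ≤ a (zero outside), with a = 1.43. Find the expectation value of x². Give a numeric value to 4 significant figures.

0.2045

⟨x²⟩ = ∫ x²·|ψ|² dx / ∫|ψ|² dx (integrals over the domain).
ψ is even, so ∫ over [−a, a] = 2∫₀ᵃ with ψ = 1 − x/a there: ∫₀ᵃ (1 − x/a)² dx = a/3, ∫₀ᵃ x²(1 − x/a)² dx = a³/30, ∫₀ᵃ x⁴(1 − x/a)² dx = a⁵/105.
State is unnormalized: ∫|ψ|² dx = 0.95333, and ∫ψ*·x²·ψ dx = 0.19495, so ⟨x²⟩ = 0.19495 / 0.95333.
⟨x²⟩ = 0.20449.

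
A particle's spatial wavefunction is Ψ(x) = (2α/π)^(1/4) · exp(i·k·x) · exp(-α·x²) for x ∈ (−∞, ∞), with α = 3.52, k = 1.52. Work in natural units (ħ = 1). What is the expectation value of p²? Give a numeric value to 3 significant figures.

5.83

p² Ψ = −ħ² d²Ψ/dx²; ⟨p²⟩ = −ħ² ∫ Ψ*·Ψ'' dx.
Gaussian moments: ∫x^(2j)·e^(−2αx²) dx = (2j−1)!!/(4α)^j · √(π/(2α)), odd powers integrate to 0; here √(π/(2α)) = 0.66802. Derivatives: Ψ′ = (ik − 2αx)·Ψ, Ψ″ = ((ik − 2αx)² − 2α)·Ψ; the odd-in-x pieces drop out.
⟨p²⟩ = 5.8304.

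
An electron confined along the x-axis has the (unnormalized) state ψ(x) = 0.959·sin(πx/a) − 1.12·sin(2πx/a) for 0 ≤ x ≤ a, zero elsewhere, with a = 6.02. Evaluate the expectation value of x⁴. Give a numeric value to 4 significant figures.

348.2

⟨x⁴⟩ = ∫ x⁴·|ψ|² dx / ∫|ψ|² dx (integrals over the domain).
On 0 ≤ x ≤ a (j ≠ l): ∫sin²(jπx/a) dx = a/2, ∫sin(jπx/a)·sin(lπx/a) dx = 0; diagonal moments ∫x·sin²(jπx/a) dx = a²/4, ∫x²·sin²(jπx/a) dx = a³·(1/6 − 1/(4j²π²)); cross terms ∫x·sin(jπx/a)·sin(lπx/a) dx = 0 for j + l even and −4jla²/(π²(j² − l²)²) for j + l odd, ∫x²·sin(jπx/a)·sin(lπx/a) dx = (−1)^(j+l)·4jla³/(π²(j² − l²)²); higher powers the same way via product-to-sum and parts.
State is unnormalized: ∫|ψ|² dx = 6.5440, and ∫ψ*·x⁴·ψ dx = 2278.5, so ⟨x⁴⟩ = 2278.5 / 6.5440.
⟨x⁴⟩ = 348.19.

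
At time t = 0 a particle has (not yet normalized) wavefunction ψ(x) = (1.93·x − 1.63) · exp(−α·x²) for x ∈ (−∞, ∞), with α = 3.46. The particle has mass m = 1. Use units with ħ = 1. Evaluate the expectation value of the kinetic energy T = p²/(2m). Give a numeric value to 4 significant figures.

T = −(ħ²/2m) d²/dx², so ⟨T⟩ = −(ħ²/2m) ∫ ψ*·ψ'' dx / ∫|ψ|² dx; with m = 1.
Expand each integrand as polynomial × e^(−2αx²) and use ∫x^(2j)·e^(−2αx²) dx = (2j−1)!!/(4α)^j · √(π/(2α)), odd powers → 0; here √(π/(2α)) = 0.67379. Differentiate with the product rule, d/dx e^(−αx²) = −2αx·e^(−αx²).
State is unnormalized: ∫|ψ|² dx = 1.9715, and ∫ψ*·(−ħ²/2m · ψ'') dx = 4.0382, so ⟨T⟩ = 4.0382 / 1.9715.
⟨T⟩ = 2.0483.

2.048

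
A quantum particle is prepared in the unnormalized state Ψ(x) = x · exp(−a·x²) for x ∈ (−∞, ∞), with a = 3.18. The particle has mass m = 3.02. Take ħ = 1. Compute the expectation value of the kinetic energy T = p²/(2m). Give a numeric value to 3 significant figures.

T = −(ħ²/2m) d²/dx², so ⟨T⟩ = −(ħ²/2m) ∫ Ψ*·Ψ'' dx / ∫|Ψ|² dx; with m = 3.02.
Expand each integrand as polynomial × e^(−2ax²) and use ∫x^(2j)·e^(−2ax²) dx = (2j−1)!!/(4a)^j · √(π/(2a)), odd powers → 0; here √(π/(2a)) = 0.70282. Differentiate with the product rule, d/dx e^(−ax²) = −2ax·e^(−ax²).
State is unnormalized: ∫|Ψ|² dx = 0.055253, and ∫Ψ*·(−ħ²/2m · Ψ'') dx = 0.087271, so ⟨T⟩ = 0.087271 / 0.055253.
⟨T⟩ = 1.5795.

1.58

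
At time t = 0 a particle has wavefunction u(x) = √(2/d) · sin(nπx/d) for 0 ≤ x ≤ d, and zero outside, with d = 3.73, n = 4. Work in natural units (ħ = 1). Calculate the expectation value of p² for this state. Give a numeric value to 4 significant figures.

11.35

p² u = −ħ² d²u/dx²; ⟨p²⟩ = −ħ² ∫ u*·u'' dx.
d/dx sin(nπx/d) = (nπ/d)·cos(nπx/d) and d²/dx² sin(nπx/d) = −(nπ/d)²·sin(nπx/d); on 0 ≤ x ≤ d, ∫sin²(nπx/d) dx = d/2 and ∫sin(nπx/d)·cos(nπx/d) dx = 0.
⟨p²⟩ = 11.350.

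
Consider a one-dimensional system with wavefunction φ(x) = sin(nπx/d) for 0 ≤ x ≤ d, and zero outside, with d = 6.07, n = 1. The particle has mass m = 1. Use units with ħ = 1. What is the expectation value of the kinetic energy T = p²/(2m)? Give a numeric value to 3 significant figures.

0.134

T = −(ħ²/2m) d²/dx², so ⟨T⟩ = −(ħ²/2m) ∫ φ*·φ'' dx / ∫|φ|² dx; with m = 1.
d/dx sin(nπx/d) = (nπ/d)·cos(nπx/d) and d²/dx² sin(nπx/d) = −(nπ/d)²·sin(nπx/d); on 0 ≤ x ≤ d, ∫sin²(nπx/d) dx = d/2 and ∫sin(nπx/d)·cos(nπx/d) dx = 0.
State is unnormalized: ∫|φ|² dx = 3.0350, and ∫φ*·(−ħ²/2m · φ'') dx = 0.40649, so ⟨T⟩ = 0.40649 / 3.0350.
⟨T⟩ = 0.13393.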